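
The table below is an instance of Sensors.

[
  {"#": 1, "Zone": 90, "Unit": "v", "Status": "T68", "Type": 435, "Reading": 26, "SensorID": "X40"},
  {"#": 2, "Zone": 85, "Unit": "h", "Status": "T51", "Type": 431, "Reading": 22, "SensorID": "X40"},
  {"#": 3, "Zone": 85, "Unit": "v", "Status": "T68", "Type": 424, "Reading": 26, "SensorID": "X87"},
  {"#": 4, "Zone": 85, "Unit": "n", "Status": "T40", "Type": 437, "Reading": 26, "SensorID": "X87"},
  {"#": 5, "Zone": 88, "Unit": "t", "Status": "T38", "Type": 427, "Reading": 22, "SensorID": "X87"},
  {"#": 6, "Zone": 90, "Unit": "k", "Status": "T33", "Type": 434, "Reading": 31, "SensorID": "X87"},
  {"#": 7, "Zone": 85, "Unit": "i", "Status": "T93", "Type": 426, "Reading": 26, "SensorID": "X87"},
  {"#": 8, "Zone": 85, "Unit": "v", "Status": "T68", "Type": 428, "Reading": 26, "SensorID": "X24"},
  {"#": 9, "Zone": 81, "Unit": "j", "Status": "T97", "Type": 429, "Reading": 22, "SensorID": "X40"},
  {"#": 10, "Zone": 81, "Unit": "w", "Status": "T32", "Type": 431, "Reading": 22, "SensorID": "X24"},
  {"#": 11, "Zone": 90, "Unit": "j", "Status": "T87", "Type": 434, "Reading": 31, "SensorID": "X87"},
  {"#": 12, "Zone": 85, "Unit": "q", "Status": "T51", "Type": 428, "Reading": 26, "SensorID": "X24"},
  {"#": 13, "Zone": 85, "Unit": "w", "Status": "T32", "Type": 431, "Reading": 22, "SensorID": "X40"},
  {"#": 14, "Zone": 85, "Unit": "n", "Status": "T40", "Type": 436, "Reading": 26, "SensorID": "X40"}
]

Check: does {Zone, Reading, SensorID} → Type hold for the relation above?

No

(Zone=90, Reading=26, SensorID=X40): row 1 → Type = 435 ✓
(Zone=85, Reading=22, SensorID=X40): rows 2, 13 → Type = 431, 431 ✓
(Zone=85, Reading=26, SensorID=X87): rows 3, 4, 7 → Type takes values {424, 437, 426} — violation
(Zone=88, Reading=22, SensorID=X87): row 5 → Type = 427 ✓
(Zone=90, Reading=31, SensorID=X87): rows 6, 11 → Type = 434, 434 ✓
(Zone=85, Reading=26, SensorID=X24): rows 8, 12 → Type = 428, 428 ✓
(Zone=81, Reading=22, SensorID=X40): row 9 → Type = 429 ✓
(Zone=81, Reading=22, SensorID=X24): row 10 → Type = 431 ✓
(Zone=85, Reading=26, SensorID=X40): row 14 → Type = 436 ✓
Two rows agree on {Zone, Reading, SensorID} but differ on Type, so {Zone, Reading, SensorID} → Type does not hold.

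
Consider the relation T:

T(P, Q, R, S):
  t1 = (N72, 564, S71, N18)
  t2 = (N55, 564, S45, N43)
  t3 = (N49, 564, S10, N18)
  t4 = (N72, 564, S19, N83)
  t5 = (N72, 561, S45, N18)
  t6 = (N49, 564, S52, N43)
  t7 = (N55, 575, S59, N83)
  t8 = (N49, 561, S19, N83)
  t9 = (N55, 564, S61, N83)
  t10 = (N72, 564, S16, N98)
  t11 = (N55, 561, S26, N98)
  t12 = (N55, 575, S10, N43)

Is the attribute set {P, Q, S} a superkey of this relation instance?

Yes

All 12 rows have distinct {P, Q, S} values, so {P, Q, S} → (all attributes) holds and {P, Q, S} is a superkey.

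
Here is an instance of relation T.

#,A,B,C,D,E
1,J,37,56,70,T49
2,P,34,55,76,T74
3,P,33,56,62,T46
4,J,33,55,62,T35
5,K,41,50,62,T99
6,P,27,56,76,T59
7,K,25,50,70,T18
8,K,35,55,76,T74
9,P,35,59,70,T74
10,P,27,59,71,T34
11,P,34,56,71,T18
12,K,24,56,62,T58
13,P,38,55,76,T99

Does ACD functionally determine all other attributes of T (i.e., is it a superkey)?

Rows 2 and 13 have the same ACD value (A=P, C=55, D=76) but are distinct tuples, so ACD does not determine every attribute — not a superkey.

No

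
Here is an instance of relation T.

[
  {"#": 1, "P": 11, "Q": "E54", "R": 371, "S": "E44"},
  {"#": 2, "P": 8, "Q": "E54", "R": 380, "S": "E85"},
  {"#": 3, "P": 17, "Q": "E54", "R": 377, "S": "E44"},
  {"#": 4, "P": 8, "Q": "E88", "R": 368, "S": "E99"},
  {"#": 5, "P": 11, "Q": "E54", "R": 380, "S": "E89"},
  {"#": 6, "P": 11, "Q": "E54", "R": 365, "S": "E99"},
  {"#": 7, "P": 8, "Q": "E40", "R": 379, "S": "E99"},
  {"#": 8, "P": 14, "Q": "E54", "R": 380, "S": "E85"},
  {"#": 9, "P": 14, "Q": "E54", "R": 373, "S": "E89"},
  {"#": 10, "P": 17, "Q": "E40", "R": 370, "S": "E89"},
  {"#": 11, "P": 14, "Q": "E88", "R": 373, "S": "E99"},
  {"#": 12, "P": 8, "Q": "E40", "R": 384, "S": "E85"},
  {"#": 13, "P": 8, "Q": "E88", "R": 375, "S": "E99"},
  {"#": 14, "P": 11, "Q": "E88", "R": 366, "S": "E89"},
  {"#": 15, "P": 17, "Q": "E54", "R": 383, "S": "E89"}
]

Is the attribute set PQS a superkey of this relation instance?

No

Rows 4 and 13 have the same PQS value (P=8, Q=E88, S=E99) but are distinct tuples, so PQS does not determine every attribute — not a superkey.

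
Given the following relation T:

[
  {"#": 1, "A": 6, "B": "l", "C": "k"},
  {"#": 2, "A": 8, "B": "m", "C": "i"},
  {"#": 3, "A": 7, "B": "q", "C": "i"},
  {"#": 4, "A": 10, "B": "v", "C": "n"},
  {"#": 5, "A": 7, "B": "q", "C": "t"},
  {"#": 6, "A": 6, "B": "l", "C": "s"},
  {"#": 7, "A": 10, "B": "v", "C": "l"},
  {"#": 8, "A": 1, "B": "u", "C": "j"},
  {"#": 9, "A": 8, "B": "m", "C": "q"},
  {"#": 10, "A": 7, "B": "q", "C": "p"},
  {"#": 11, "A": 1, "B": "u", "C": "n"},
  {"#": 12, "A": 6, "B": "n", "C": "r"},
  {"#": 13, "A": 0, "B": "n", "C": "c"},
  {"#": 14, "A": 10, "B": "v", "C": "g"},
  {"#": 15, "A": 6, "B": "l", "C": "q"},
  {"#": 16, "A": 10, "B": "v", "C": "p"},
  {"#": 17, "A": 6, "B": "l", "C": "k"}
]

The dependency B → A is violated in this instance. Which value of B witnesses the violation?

n

B=l: rows 1, 6, 15, 17 → A = 6, 6, 6, 6 ✓
B=m: rows 2, 9 → A = 8, 8 ✓
B=q: rows 3, 5, 10 → A = 7, 7, 7 ✓
B=v: rows 4, 7, 14, 16 → A = 10, 10, 10, 10 ✓
B=u: rows 8, 11 → A = 1, 1 ✓
B=n: rows 12, 13 → A takes values {6, 0} — violation
The only B value with inconsistent A is B=n.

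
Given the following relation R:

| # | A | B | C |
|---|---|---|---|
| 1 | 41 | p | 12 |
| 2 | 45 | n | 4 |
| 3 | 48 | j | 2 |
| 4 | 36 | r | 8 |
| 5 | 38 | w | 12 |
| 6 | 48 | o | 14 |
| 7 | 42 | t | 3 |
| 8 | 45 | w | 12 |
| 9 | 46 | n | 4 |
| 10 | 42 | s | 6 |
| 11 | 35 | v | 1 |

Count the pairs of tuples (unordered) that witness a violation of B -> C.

0

B=n: all 2 rows agree on C — 0 pairs.
B=w: all 2 rows agree on C — 0 pairs.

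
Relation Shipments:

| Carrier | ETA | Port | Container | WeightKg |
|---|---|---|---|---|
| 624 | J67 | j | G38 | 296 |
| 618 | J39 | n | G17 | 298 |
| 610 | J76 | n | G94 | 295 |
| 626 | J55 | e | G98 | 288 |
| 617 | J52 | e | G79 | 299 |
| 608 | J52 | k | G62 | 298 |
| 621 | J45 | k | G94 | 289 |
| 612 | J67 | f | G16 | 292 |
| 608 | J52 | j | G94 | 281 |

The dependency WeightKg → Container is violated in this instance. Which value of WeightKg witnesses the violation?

298

WeightKg=296: 1 row → Container = G38 ✓
WeightKg=298: 2 rows → Container takes values {G17, G62} — violation
WeightKg=295: 1 row → Container = G94 ✓
WeightKg=288: 1 row → Container = G98 ✓
WeightKg=299: 1 row → Container = G79 ✓
WeightKg=289: 1 row → Container = G94 ✓
WeightKg=292: 1 row → Container = G16 ✓
WeightKg=281: 1 row → Container = G94 ✓
The only WeightKg value with inconsistent Container is WeightKg=298.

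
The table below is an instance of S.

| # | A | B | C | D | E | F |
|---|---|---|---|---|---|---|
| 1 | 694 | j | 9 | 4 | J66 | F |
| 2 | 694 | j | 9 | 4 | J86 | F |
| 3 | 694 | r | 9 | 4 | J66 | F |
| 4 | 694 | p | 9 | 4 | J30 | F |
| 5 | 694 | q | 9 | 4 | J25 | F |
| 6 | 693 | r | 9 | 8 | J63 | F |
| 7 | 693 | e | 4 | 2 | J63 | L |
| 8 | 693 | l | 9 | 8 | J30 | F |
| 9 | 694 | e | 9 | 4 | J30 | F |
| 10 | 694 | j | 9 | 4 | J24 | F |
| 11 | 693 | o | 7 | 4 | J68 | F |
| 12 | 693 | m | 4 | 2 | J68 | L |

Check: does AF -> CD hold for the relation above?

(A=694, F=F): rows 1, 2, 3, 4, 5, 9, 10 → {C,D} = (9, 4), (9, 4), (9, 4), (9, 4), (9, 4), (9, 4), (9, 4) ✓
(A=693, F=F): rows 6, 8, 11 → {C,D} takes values {(9, 8), (7, 4)} — violation
(A=693, F=L): rows 7, 12 → {C,D} = (4, 2), (4, 2) ✓
Two rows agree on AF but differ on CD, so AF -> CD does not hold.

No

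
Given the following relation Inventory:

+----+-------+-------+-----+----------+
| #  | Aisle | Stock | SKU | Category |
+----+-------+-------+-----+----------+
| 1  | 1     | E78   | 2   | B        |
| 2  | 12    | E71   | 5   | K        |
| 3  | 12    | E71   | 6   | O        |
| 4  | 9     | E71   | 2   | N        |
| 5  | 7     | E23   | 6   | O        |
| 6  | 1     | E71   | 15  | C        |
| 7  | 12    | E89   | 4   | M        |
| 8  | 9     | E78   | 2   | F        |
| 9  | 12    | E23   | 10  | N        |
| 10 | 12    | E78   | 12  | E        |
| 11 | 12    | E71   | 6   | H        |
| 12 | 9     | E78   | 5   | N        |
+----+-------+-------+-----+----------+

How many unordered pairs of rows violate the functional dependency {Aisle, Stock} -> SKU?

(Aisle=12, Stock=E71): violating pairs (2,3), (2,11) — 2 pairs.
(Aisle=9, Stock=E78): violating pairs (8,12) — 1 pair.

3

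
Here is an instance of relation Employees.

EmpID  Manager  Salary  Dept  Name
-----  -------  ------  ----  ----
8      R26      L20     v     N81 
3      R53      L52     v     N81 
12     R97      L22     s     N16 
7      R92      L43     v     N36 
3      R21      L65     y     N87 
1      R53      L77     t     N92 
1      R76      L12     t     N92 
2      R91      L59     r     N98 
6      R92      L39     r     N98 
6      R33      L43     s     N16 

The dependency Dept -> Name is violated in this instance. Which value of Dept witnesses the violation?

v

Dept=v: 3 rows → Name takes values {N81, N36} — violation
Dept=s: 2 rows → Name = N16, N16 ✓
Dept=y: 1 row → Name = N87 ✓
Dept=t: 2 rows → Name = N92, N92 ✓
Dept=r: 2 rows → Name = N98, N98 ✓
The only Dept value with inconsistent Name is Dept=v.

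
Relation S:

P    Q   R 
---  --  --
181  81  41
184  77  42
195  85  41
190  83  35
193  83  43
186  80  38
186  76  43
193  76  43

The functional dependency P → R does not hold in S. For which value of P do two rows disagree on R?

186

P=181: 1 row → R = 41 ✓
P=184: 1 row → R = 42 ✓
P=195: 1 row → R = 41 ✓
P=190: 1 row → R = 35 ✓
P=193: 2 rows → R = 43, 43 ✓
P=186: 2 rows → R takes values {38, 43} — violation
The only P value with inconsistent R is P=186.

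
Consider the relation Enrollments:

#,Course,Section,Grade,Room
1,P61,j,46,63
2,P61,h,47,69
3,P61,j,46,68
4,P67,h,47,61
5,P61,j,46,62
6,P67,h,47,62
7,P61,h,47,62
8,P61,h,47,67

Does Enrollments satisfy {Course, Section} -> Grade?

(Course=P61, Section=j): rows 1, 3, 5 → Grade = 46, 46, 46 ✓
(Course=P61, Section=h): rows 2, 7, 8 → Grade = 47, 47, 47 ✓
(Course=P67, Section=h): rows 4, 6 → Grade = 47, 47 ✓
Every {Course, Section} value is associated with a single Grade value, so {Course, Section} -> Grade holds.

Yes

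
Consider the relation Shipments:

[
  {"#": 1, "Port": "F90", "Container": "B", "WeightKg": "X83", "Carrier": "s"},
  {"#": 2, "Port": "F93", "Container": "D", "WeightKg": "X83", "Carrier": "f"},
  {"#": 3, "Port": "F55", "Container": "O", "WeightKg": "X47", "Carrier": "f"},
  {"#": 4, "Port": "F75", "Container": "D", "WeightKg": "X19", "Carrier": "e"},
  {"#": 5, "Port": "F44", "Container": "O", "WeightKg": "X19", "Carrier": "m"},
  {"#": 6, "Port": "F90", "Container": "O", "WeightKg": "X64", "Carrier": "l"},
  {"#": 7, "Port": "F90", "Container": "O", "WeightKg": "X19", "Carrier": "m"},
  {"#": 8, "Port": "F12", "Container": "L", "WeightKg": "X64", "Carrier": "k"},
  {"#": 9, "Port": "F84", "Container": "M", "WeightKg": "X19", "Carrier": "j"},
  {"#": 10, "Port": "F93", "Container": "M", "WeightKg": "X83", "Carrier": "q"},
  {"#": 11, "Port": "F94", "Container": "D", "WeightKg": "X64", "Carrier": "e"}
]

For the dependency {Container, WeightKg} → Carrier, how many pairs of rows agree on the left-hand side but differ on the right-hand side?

0

(Container=O, WeightKg=X19): all 2 rows agree on Carrier — 0 pairs.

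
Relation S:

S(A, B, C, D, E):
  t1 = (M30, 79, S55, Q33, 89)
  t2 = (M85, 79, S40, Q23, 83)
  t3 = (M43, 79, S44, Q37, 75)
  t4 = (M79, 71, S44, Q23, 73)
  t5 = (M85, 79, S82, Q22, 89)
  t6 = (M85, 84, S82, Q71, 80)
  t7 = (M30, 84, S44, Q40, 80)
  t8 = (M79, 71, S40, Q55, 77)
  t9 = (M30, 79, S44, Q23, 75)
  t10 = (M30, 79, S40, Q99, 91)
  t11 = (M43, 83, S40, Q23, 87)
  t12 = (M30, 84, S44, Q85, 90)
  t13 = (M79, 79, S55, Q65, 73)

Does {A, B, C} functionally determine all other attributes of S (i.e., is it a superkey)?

Rows 7 and 12 have the same {A, B, C} value (A=M30, B=84, C=S44) but are distinct tuples, so {A, B, C} does not determine every attribute — not a superkey.

No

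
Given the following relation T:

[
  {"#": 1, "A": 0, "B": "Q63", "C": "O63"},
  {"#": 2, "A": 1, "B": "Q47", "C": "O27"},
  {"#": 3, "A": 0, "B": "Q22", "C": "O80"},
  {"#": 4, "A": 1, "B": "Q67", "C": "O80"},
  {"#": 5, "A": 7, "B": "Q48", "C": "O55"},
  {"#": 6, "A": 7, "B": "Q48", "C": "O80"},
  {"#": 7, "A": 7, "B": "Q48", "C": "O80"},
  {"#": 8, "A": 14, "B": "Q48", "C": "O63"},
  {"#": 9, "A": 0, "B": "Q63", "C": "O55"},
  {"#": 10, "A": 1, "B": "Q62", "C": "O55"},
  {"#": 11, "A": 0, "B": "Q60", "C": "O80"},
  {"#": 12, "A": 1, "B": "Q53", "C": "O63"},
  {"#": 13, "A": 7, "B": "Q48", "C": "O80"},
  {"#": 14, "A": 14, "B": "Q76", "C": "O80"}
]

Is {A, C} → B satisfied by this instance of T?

(A=0, C=O63): row 1 → B = Q63 ✓
(A=1, C=O27): row 2 → B = Q47 ✓
(A=0, C=O80): rows 3, 11 → B takes values {Q22, Q60} — violation
(A=1, C=O80): row 4 → B = Q67 ✓
(A=7, C=O55): row 5 → B = Q48 ✓
(A=7, C=O80): rows 6, 7, 13 → B = Q48, Q48, Q48 ✓
(A=14, C=O63): row 8 → B = Q48 ✓
(A=0, C=O55): row 9 → B = Q63 ✓
(A=1, C=O55): row 10 → B = Q62 ✓
(A=1, C=O63): row 12 → B = Q53 ✓
(A=14, C=O80): row 14 → B = Q76 ✓
Two rows agree on {A, C} but differ on B, so {A, C} → B does not hold.

No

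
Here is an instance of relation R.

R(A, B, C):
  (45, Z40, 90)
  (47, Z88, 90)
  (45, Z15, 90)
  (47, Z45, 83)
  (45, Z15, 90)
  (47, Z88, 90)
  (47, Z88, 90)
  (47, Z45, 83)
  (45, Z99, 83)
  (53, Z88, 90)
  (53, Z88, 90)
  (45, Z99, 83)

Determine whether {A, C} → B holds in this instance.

(A=45, C=90): 3 rows → B takes values {Z40, Z15} — violation
(A=47, C=90): 3 rows → B = Z88, Z88, Z88 ✓
(A=47, C=83): 2 rows → B = Z45, Z45 ✓
(A=45, C=83): 2 rows → B = Z99, Z99 ✓
(A=53, C=90): 2 rows → B = Z88, Z88 ✓
Two rows agree on {A, C} but differ on B, so {A, C} → B does not hold.

No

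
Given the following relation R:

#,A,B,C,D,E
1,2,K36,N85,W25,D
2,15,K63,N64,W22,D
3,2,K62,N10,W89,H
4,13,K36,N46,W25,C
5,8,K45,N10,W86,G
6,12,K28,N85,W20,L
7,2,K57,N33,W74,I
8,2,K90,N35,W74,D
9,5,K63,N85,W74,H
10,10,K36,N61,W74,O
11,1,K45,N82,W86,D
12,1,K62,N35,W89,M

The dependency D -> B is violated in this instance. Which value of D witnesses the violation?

W74

D=W25: rows 1, 4 → B = K36, K36 ✓
D=W22: row 2 → B = K63 ✓
D=W89: rows 3, 12 → B = K62, K62 ✓
D=W86: rows 5, 11 → B = K45, K45 ✓
D=W20: row 6 → B = K28 ✓
D=W74: rows 7, 8, 9, 10 → B takes values {K57, K90, K63, K36} — violation
The only D value with inconsistent B is D=W74.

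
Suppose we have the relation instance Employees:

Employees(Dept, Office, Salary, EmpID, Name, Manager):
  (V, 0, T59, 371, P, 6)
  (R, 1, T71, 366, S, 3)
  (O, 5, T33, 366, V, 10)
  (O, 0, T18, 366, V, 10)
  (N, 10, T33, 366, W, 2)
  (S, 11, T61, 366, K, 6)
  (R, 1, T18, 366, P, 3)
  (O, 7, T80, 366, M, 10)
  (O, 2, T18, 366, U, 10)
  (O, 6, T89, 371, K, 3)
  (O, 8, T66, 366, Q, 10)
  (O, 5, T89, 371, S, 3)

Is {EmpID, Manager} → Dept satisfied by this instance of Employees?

(EmpID=371, Manager=6): 1 row → Dept = V ✓
(EmpID=366, Manager=3): 2 rows → Dept = R, R ✓
(EmpID=366, Manager=10): 5 rows → Dept = O, O, O, O, O ✓
(EmpID=366, Manager=2): 1 row → Dept = N ✓
(EmpID=366, Manager=6): 1 row → Dept = S ✓
(EmpID=371, Manager=3): 2 rows → Dept = O, O ✓
Every {EmpID, Manager} value is associated with a single Dept value, so {EmpID, Manager} → Dept holds.

Yes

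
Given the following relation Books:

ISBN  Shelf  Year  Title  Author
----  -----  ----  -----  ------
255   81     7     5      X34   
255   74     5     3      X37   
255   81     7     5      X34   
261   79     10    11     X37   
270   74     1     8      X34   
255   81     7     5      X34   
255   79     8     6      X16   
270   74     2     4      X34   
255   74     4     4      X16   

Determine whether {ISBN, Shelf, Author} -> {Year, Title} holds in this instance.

No

(ISBN=255, Shelf=81, Author=X34): 3 rows → {Year,Title} = (7, 5), (7, 5), (7, 5) ✓
(ISBN=255, Shelf=74, Author=X37): 1 row → {Year,Title} = (5, 3) ✓
(ISBN=261, Shelf=79, Author=X37): 1 row → {Year,Title} = (10, 11) ✓
(ISBN=270, Shelf=74, Author=X34): 2 rows → {Year,Title} takes values {(1, 8), (2, 4)} — violation
(ISBN=255, Shelf=79, Author=X16): 1 row → {Year,Title} = (8, 6) ✓
(ISBN=255, Shelf=74, Author=X16): 1 row → {Year,Title} = (4, 4) ✓
Two rows agree on {ISBN, Shelf, Author} but differ on {Year, Title}, so {ISBN, Shelf, Author} -> {Year, Title} does not hold.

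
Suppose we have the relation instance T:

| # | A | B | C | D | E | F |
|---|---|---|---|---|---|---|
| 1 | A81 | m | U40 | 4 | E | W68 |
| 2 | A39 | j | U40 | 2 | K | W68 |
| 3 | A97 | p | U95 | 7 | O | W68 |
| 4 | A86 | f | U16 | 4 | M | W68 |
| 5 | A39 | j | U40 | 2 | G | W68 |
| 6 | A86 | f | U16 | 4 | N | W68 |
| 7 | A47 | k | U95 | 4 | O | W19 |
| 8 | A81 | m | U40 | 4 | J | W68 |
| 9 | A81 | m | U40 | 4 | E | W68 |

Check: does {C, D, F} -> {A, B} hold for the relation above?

Yes

(C=U40, D=4, F=W68): rows 1, 8, 9 → {A,B} = (A81, m), (A81, m), (A81, m) ✓
(C=U40, D=2, F=W68): rows 2, 5 → {A,B} = (A39, j), (A39, j) ✓
(C=U95, D=7, F=W68): row 3 → {A,B} = (A97, p) ✓
(C=U16, D=4, F=W68): rows 4, 6 → {A,B} = (A86, f), (A86, f) ✓
(C=U95, D=4, F=W19): row 7 → {A,B} = (A47, k) ✓
Every {C, D, F} value is associated with a single {A, B} value, so {C, D, F} -> {A, B} holds.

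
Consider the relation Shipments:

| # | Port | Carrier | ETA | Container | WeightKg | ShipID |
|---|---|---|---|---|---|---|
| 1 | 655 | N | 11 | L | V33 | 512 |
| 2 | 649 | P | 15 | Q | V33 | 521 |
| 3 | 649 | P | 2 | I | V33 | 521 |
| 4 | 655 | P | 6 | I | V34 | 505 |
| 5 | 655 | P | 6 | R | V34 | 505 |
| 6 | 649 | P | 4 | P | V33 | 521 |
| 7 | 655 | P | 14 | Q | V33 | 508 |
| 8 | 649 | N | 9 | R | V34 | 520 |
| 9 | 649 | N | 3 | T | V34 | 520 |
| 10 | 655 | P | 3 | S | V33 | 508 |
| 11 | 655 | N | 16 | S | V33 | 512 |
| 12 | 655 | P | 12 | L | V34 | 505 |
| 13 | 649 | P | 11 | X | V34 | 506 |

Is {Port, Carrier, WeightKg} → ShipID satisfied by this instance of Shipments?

Yes

(Port=655, Carrier=N, WeightKg=V33): rows 1, 11 → ShipID = 512, 512 ✓
(Port=649, Carrier=P, WeightKg=V33): rows 2, 3, 6 → ShipID = 521, 521, 521 ✓
(Port=655, Carrier=P, WeightKg=V34): rows 4, 5, 12 → ShipID = 505, 505, 505 ✓
(Port=655, Carrier=P, WeightKg=V33): rows 7, 10 → ShipID = 508, 508 ✓
(Port=649, Carrier=N, WeightKg=V34): rows 8, 9 → ShipID = 520, 520 ✓
(Port=649, Carrier=P, WeightKg=V34): row 13 → ShipID = 506 ✓
Every {Port, Carrier, WeightKg} value is associated with a single ShipID value, so {Port, Carrier, WeightKg} → ShipID holds.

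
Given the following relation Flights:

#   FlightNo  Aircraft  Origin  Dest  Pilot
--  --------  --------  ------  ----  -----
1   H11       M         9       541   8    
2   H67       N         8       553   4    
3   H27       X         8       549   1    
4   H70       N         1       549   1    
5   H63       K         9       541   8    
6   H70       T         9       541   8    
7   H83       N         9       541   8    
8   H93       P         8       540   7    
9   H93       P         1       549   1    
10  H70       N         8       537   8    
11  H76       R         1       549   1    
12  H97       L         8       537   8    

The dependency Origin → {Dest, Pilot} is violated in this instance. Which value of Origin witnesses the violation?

Origin=9: rows 1, 5, 6, 7 → {Dest,Pilot} = (541, 8), (541, 8), (541, 8), (541, 8) ✓
Origin=8: rows 2, 3, 8, 10, 12 → {Dest,Pilot} takes values {(553, 4), (549, 1), (540, 7), (537, 8)} — violation
Origin=1: rows 4, 9, 11 → {Dest,Pilot} = (549, 1), (549, 1), (549, 1) ✓
The only Origin value with inconsistent RHS is Origin=8.

8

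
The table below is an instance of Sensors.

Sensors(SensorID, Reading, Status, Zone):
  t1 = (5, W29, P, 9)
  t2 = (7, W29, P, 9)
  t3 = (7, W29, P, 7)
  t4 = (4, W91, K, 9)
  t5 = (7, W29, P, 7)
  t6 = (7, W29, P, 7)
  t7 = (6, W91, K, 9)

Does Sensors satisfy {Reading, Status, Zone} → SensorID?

(Reading=W29, Status=P, Zone=9): rows 1, 2 → SensorID takes values {5, 7} — violation
(Reading=W29, Status=P, Zone=7): rows 3, 5, 6 → SensorID = 7, 7, 7 ✓
(Reading=W91, Status=K, Zone=9): rows 4, 7 → SensorID takes values {4, 6} — violation
Two rows agree on {Reading, Status, Zone} but differ on SensorID, so {Reading, Status, Zone} → SensorID does not hold.

No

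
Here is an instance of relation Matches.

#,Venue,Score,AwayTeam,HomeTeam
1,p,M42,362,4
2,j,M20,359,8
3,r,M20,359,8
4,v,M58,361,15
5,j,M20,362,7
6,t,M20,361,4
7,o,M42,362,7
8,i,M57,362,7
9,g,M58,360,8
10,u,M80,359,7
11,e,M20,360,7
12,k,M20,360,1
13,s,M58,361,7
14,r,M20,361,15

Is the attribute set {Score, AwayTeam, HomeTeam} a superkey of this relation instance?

No

Rows 2 and 3 have the same {Score, AwayTeam, HomeTeam} value (Score=M20, AwayTeam=359, HomeTeam=8) but are distinct tuples, so {Score, AwayTeam, HomeTeam} does not determine every attribute — not a superkey.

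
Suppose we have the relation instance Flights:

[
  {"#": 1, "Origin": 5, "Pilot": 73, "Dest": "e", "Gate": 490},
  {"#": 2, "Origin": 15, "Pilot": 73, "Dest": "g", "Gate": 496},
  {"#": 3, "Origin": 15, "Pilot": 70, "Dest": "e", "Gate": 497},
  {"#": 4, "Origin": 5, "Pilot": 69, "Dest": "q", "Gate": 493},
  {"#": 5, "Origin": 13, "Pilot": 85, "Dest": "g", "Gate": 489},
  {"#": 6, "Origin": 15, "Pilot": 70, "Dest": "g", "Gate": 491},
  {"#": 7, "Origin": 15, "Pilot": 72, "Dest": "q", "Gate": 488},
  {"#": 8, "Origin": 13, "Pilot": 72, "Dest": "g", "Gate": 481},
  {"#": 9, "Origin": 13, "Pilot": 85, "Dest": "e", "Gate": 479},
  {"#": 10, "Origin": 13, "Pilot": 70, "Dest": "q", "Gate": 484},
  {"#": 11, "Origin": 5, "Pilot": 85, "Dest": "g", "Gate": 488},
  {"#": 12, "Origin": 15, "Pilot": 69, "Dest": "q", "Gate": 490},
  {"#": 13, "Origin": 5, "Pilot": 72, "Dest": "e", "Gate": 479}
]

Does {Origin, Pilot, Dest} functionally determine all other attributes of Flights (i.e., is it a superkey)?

All 13 rows have distinct {Origin, Pilot, Dest} values, so {Origin, Pilot, Dest} → (all attributes) holds and {Origin, Pilot, Dest} is a superkey.

Yes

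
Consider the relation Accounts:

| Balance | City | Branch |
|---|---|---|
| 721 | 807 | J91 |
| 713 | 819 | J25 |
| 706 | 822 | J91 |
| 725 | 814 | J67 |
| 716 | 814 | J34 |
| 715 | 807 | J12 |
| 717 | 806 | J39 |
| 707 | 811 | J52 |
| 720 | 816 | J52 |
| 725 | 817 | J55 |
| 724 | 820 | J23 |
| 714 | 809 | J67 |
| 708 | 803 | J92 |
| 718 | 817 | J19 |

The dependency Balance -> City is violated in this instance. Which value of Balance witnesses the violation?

725

Balance=721: 1 row → City = 807 ✓
Balance=713: 1 row → City = 819 ✓
Balance=706: 1 row → City = 822 ✓
Balance=725: 2 rows → City takes values {814, 817} — violation
Balance=716: 1 row → City = 814 ✓
Balance=715: 1 row → City = 807 ✓
Balance=717: 1 row → City = 806 ✓
Balance=707: 1 row → City = 811 ✓
Balance=720: 1 row → City = 816 ✓
Balance=724: 1 row → City = 820 ✓
Balance=714: 1 row → City = 809 ✓
Balance=708: 1 row → City = 803 ✓
Balance=718: 1 row → City = 817 ✓
The only Balance value with inconsistent City is Balance=725.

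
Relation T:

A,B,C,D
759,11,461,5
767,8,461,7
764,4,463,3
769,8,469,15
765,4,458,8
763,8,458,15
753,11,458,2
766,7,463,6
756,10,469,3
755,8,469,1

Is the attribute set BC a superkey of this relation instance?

No

Two distinct rows share (B=8, C=469), so BC does not determine every attribute — not a superkey.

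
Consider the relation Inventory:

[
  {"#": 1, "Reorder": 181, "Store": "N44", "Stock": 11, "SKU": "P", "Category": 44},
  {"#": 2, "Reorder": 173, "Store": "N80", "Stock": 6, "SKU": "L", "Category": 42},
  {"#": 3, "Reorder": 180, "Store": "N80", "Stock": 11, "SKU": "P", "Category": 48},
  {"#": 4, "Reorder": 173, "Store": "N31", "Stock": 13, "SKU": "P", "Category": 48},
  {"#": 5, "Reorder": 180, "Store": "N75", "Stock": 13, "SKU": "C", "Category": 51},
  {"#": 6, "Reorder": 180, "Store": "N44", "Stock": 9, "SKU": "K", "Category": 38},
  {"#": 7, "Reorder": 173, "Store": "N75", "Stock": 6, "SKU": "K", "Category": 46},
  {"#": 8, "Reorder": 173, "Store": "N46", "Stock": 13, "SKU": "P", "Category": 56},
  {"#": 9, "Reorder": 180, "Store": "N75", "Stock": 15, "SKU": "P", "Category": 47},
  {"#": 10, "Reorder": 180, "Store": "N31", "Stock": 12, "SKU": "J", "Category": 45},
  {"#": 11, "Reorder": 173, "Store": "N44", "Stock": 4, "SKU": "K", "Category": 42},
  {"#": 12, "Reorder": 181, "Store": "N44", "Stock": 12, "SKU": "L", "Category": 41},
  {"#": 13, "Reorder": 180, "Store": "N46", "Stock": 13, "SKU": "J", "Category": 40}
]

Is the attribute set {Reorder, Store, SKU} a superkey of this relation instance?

Yes

All 13 rows have distinct {Reorder, Store, SKU} values, so {Reorder, Store, SKU} → (all attributes) holds and {Reorder, Store, SKU} is a superkey.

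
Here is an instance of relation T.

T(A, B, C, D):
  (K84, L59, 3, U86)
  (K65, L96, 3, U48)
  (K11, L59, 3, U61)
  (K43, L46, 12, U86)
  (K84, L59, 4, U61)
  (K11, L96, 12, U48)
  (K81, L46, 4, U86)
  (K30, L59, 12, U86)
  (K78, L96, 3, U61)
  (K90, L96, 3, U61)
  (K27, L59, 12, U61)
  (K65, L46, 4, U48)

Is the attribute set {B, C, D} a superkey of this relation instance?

No

Two distinct rows share (B=L96, C=3, D=U61), so {B, C, D} does not determine every attribute — not a superkey.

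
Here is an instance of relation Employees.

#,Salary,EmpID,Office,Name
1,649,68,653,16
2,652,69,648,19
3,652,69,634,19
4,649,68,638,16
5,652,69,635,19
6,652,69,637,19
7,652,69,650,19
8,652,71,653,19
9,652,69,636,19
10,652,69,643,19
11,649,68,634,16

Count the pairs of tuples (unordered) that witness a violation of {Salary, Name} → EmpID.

(Salary=649, Name=16): all 3 rows agree on EmpID — 0 pairs.
(Salary=652, Name=19): violating pairs (2,8), (3,8), (5,8), (6,8), (7,8), (8,9), (8,10) — 7 pairs.

7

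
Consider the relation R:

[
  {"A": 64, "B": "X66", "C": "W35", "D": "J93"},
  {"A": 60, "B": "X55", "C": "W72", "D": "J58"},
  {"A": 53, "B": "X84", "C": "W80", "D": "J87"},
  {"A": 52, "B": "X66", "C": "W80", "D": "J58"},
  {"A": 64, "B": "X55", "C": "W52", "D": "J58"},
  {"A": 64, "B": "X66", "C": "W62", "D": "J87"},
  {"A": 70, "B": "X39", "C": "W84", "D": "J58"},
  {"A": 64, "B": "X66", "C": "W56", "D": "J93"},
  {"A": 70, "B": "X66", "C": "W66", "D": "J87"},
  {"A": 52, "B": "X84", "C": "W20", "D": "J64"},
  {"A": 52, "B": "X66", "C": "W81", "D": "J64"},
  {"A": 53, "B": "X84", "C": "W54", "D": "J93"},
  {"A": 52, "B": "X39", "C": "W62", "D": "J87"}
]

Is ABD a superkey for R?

No

Two distinct rows share (A=64, B=X66, D=J93), so ABD does not determine every attribute — not a superkey.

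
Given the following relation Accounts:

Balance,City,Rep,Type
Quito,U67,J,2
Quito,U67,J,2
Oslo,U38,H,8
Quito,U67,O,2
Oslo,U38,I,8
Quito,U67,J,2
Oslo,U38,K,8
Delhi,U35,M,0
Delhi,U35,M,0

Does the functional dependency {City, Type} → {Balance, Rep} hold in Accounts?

No

(City=U67, Type=2): 4 rows → {Balance,Rep} takes values {(Quito, J), (Quito, O)} — violation
(City=U38, Type=8): 3 rows → {Balance,Rep} takes values {(Oslo, H), (Oslo, I), (Oslo, K)} — violation
(City=U35, Type=0): 2 rows → {Balance,Rep} = (Delhi, M), (Delhi, M) ✓
Two rows agree on {City, Type} but differ on {Balance, Rep}, so {City, Type} → {Balance, Rep} does not hold.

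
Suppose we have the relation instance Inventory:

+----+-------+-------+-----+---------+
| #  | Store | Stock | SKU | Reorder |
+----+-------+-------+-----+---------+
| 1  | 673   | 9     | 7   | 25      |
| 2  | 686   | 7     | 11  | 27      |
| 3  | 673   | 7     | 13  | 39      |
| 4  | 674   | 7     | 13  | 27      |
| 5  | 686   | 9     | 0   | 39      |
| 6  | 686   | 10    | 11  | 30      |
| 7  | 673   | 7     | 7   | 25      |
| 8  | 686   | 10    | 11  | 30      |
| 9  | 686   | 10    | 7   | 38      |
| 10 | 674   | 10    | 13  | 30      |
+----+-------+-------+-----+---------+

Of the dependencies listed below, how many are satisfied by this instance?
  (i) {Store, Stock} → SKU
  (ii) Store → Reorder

(i) {Store, Stock} → SKU: (Store=673, Stock=7): rows 3, 7 → SKU takes values {13, 7} — violation; (Store=686, Stock=10): rows 6, 8, 9 → SKU takes values {11, 7} — violation — fails.
(ii) Store → Reorder: Store=673: rows 1, 3, 7 → Reorder takes values {25, 39} — violation; Store=686: rows 2, 5, 6, 8, 9 → Reorder takes values {27, 39, 30, 38} — violation; Store=674: rows 4, 10 → Reorder takes values {27, 30} — violation — fails.
None of the 2 dependencies hold.

0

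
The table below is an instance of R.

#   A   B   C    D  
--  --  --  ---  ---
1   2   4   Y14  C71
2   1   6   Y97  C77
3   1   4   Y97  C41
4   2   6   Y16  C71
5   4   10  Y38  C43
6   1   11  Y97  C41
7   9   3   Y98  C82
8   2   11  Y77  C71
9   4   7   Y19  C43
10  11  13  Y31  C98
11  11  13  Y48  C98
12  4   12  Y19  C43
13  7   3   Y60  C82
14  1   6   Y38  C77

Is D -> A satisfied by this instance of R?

D=C71: rows 1, 4, 8 → A = 2, 2, 2 ✓
D=C77: rows 2, 14 → A = 1, 1 ✓
D=C41: rows 3, 6 → A = 1, 1 ✓
D=C43: rows 5, 9, 12 → A = 4, 4, 4 ✓
D=C82: rows 7, 13 → A takes values {9, 7} — violation
D=C98: rows 10, 11 → A = 11, 11 ✓
Two rows agree on D but differ on A, so D -> A does not hold.

No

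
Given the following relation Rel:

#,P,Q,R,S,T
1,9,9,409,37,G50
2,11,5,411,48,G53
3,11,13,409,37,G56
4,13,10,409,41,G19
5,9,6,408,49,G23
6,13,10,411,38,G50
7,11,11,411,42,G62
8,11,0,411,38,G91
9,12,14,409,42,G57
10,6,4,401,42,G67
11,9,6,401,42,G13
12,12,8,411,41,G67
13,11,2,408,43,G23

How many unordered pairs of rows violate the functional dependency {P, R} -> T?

3

(P=11, R=411): violating pairs (2,7), (2,8), (7,8) — 3 pairs.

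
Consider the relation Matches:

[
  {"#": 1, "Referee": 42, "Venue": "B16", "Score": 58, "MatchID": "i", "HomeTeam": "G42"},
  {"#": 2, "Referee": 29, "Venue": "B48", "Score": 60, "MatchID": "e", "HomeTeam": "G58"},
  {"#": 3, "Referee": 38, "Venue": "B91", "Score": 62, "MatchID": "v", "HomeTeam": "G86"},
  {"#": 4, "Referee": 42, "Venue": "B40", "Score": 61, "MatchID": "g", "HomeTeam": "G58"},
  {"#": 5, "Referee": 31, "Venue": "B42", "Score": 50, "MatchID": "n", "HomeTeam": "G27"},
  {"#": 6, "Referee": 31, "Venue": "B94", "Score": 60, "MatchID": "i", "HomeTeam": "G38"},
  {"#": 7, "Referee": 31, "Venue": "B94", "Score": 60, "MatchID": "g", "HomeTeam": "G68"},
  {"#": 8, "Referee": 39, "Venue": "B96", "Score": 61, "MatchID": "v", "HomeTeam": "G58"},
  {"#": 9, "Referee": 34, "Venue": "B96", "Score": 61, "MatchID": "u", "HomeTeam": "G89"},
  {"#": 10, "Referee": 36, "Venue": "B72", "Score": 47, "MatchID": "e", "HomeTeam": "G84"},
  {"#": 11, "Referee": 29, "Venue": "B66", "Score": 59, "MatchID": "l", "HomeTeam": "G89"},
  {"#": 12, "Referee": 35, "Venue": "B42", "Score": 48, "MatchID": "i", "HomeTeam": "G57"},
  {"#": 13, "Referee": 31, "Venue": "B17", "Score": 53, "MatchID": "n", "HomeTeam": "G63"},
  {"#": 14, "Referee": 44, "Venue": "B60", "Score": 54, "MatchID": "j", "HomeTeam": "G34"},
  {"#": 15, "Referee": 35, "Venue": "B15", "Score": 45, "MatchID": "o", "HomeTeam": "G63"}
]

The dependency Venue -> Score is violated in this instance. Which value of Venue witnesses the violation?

B42

Venue=B16: row 1 → Score = 58 ✓
Venue=B48: row 2 → Score = 60 ✓
Venue=B91: row 3 → Score = 62 ✓
Venue=B40: row 4 → Score = 61 ✓
Venue=B42: rows 5, 12 → Score takes values {50, 48} — violation
Venue=B94: rows 6, 7 → Score = 60, 60 ✓
Venue=B96: rows 8, 9 → Score = 61, 61 ✓
Venue=B72: row 10 → Score = 47 ✓
Venue=B66: row 11 → Score = 59 ✓
Venue=B17: row 13 → Score = 53 ✓
Venue=B60: row 14 → Score = 54 ✓
Venue=B15: row 15 → Score = 45 ✓
The only Venue value with inconsistent Score is Venue=B42.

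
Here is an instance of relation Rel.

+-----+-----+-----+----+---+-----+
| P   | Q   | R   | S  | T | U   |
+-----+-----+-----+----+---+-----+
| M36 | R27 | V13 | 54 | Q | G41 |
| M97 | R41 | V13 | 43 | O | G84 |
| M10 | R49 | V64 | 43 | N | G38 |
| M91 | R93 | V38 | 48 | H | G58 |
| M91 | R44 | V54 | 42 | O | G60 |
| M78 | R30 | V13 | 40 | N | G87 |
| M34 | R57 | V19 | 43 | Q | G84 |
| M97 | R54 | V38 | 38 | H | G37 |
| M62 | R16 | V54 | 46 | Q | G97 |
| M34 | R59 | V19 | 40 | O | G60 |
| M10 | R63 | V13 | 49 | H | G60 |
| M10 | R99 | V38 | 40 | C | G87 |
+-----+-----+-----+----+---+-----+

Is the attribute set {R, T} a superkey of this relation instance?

No

Two distinct rows share (R=V38, T=H), so {R, T} does not determine every attribute — not a superkey.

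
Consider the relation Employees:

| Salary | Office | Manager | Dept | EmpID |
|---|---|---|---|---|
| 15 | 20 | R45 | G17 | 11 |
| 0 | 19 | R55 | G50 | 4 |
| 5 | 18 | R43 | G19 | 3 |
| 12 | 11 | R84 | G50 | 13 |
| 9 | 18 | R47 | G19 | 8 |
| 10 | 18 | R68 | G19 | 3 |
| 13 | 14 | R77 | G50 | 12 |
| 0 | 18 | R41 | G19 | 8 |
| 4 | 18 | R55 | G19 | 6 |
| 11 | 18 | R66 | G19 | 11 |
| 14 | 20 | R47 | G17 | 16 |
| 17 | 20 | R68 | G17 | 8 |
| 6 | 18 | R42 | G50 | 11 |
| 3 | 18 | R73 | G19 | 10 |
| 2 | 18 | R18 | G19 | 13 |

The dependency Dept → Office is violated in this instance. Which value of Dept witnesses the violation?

G50

Dept=G17: 3 rows → Office = 20, 20, 20 ✓
Dept=G50: 4 rows → Office takes values {19, 11, 14, 18} — violation
Dept=G19: 8 rows → Office = 18, 18, 18, 18, 18, 18, 18, 18 ✓
The only Dept value with inconsistent Office is Dept=G50.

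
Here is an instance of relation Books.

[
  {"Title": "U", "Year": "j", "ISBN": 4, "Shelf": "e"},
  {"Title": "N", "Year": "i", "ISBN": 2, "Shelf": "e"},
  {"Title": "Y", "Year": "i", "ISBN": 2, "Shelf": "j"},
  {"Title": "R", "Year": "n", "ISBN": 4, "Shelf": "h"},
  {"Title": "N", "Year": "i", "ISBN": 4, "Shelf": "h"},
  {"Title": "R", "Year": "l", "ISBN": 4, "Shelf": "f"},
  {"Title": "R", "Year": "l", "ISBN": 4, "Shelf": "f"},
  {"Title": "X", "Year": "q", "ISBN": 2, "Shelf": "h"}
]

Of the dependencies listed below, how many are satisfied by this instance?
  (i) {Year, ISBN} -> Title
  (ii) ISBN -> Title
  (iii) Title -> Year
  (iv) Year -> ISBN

0

(i) {Year, ISBN} -> Title: (Year=i, ISBN=2): 2 rows → Title takes values {N, Y} — violation — fails.
(ii) ISBN -> Title: ISBN=4: 5 rows → Title takes values {U, R, N} — violation; ISBN=2: 3 rows → Title takes values {N, Y, X} — violation — fails.
(iii) Title -> Year: Title=R: 3 rows → Year takes values {n, l} — violation — fails.
(iv) Year -> ISBN: Year=i: 3 rows → ISBN takes values {2, 4} — violation — fails.
None of the 4 dependencies hold.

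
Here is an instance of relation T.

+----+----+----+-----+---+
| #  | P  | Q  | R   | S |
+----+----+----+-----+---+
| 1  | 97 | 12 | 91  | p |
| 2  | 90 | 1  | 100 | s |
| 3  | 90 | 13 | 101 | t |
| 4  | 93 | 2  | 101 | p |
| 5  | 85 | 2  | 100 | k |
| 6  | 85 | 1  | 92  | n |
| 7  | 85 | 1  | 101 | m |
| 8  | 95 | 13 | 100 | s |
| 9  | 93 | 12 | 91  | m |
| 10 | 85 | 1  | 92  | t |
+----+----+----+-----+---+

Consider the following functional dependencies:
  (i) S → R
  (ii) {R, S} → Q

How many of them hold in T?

0

(i) S → R: S=p: rows 1, 4 → R takes values {91, 101} — violation; S=t: rows 3, 10 → R takes values {101, 92} — violation; S=m: rows 7, 9 → R takes values {101, 91} — violation — fails.
(ii) {R, S} → Q: (R=100, S=s): rows 2, 8 → Q takes values {1, 13} — violation — fails.
None of the 2 dependencies hold.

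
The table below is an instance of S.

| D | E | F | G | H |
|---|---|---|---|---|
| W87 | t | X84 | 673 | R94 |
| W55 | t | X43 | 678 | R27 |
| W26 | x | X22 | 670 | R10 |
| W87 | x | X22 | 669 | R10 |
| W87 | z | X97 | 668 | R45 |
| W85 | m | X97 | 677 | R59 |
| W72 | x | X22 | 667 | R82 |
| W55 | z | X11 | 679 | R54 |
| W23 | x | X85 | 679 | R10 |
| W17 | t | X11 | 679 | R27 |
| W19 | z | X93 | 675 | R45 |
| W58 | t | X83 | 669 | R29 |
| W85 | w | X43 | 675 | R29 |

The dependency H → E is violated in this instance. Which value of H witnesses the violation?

H=R94: 1 row → E = t ✓
H=R27: 2 rows → E = t, t ✓
H=R10: 3 rows → E = x, x, x ✓
H=R45: 2 rows → E = z, z ✓
H=R59: 1 row → E = m ✓
H=R82: 1 row → E = x ✓
H=R54: 1 row → E = z ✓
H=R29: 2 rows → E takes values {t, w} — violation
The only H value with inconsistent E is H=R29.

R29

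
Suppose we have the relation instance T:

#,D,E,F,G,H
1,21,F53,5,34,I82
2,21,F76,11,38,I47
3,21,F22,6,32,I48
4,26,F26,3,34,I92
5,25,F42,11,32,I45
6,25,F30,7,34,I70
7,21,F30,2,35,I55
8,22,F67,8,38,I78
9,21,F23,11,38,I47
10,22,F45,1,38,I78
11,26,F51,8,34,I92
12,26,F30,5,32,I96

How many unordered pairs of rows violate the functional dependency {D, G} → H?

0

(D=21, G=38): all 2 rows agree on H — 0 pairs.
(D=26, G=34): all 2 rows agree on H — 0 pairs.
(D=22, G=38): all 2 rows agree on H — 0 pairs.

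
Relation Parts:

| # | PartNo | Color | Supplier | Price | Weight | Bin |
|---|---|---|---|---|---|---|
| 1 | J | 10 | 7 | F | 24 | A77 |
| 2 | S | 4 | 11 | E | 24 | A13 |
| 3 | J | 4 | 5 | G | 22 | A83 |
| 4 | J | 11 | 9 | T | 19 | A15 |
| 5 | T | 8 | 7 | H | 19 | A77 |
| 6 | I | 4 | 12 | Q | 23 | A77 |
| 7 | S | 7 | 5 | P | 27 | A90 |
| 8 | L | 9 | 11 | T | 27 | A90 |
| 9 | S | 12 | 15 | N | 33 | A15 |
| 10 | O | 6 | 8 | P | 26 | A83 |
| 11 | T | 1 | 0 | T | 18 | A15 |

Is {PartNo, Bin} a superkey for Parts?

All 11 rows have distinct {PartNo, Bin} values, so {PartNo, Bin} → (all attributes) holds and {PartNo, Bin} is a superkey.

Yes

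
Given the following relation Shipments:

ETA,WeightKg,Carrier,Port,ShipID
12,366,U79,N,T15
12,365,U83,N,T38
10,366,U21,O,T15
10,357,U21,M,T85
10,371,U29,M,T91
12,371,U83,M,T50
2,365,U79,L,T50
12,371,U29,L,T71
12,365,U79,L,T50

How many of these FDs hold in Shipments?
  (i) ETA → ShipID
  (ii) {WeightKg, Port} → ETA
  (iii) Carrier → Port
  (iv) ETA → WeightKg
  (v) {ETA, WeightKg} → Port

0

(i) ETA → ShipID: ETA=12: 5 rows → ShipID takes values {T15, T38, T50, T71} — violation; ETA=10: 3 rows → ShipID takes values {T15, T85, T91} — violation — fails.
(ii) {WeightKg, Port} → ETA: (WeightKg=371, Port=M): 2 rows → ETA takes values {10, 12} — violation; (WeightKg=365, Port=L): 2 rows → ETA takes values {2, 12} — violation — fails.
(iii) Carrier → Port: Carrier=U79: 3 rows → Port takes values {N, L} — violation; Carrier=U83: 2 rows → Port takes values {N, M} — violation; Carrier=U21: 2 rows → Port takes values {O, M} — violation; Carrier=U29: 2 rows → Port takes values {M, L} — violation — fails.
(iv) ETA → WeightKg: ETA=12: 5 rows → WeightKg takes values {366, 365, 371} — violation; ETA=10: 3 rows → WeightKg takes values {366, 357, 371} — violation — fails.
(v) {ETA, WeightKg} → Port: (ETA=12, WeightKg=365): 2 rows → Port takes values {N, L} — violation; (ETA=12, WeightKg=371): 2 rows → Port takes values {M, L} — violation — fails.
None of the 5 dependencies hold.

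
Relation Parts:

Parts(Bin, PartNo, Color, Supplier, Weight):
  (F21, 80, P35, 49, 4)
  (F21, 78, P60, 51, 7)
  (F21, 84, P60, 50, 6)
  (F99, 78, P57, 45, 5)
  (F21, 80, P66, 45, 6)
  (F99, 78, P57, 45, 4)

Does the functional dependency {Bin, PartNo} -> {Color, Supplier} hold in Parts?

No

(Bin=F21, PartNo=80): 2 rows → {Color,Supplier} takes values {(P35, 49), (P66, 45)} — violation
(Bin=F21, PartNo=78): 1 row → {Color,Supplier} = (P60, 51) ✓
(Bin=F21, PartNo=84): 1 row → {Color,Supplier} = (P60, 50) ✓
(Bin=F99, PartNo=78): 2 rows → {Color,Supplier} = (P57, 45), (P57, 45) ✓
Two rows agree on {Bin, PartNo} but differ on {Color, Supplier}, so {Bin, PartNo} -> {Color, Supplier} does not hold.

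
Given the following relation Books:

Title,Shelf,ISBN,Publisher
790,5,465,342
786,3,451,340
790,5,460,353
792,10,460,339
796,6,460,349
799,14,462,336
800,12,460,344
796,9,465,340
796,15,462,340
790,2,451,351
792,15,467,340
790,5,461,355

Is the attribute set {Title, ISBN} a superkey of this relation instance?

All 12 rows have distinct {Title, ISBN} values, so {Title, ISBN} → (all attributes) holds and {Title, ISBN} is a superkey.

Yes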